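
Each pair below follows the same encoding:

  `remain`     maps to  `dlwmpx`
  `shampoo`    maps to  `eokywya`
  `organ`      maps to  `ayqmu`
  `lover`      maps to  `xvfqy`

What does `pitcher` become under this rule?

Shifts by position in remain: pos 0: r→d (+12), pos 1: e→l (+7), pos 2: m→w (+10), pos 3: a→m (+12), pos 4: i→p (+7), pos 5: n→x (+10) — repeating every 3. It's a Vigenère-style cipher with numeric key [12,7,10]: position i shifts by key[i mod 3].
For pitcher: p+12=b, i+7=p, t+10=d, c+12=o, h+7=o, e+10=o, r+12=d.

bpdoood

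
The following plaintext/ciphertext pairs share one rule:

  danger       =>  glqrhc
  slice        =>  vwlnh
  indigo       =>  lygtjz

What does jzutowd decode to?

gorilla

The shifts repeat in a cycle of length 2: positions 0,1,… shift by +3, +11, then the pattern repeats.
Reversing it on jzutowd: j−3=g, z−11=o, u−3=r, t−11=i, o−3=l, w−11=l, d−3=a.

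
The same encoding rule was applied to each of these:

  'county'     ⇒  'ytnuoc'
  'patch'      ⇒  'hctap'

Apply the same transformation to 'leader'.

The output letters match the input read backwards: county reversed is ytnuoc. It's just the letters in reverse order.
Applying it to leader: reverse → redael.

redael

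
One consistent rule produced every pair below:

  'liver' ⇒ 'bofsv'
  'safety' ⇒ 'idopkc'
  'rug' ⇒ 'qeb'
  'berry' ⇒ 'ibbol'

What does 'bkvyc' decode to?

The output letters match the input read backwards, each shifted +10: liver reversed is revil. The word is reversed, then every letter is shifted forward by 10.
Undoing it on bkvyc: shift back: b−10=r, k−10=a, v−10=l, y−10=o, c−10=s → ralos; then reverse → solar.

solar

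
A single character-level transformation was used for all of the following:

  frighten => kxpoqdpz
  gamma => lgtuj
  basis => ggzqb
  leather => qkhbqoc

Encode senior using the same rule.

Each letter shifts forward by (position + 5), i.e. 5, 6, 7, … — the shift grows by one for each successive letter.
For senior: s+5=x, e+6=k, n+7=u, i+8=q, o+9=x, r+10=b.

xkuqxb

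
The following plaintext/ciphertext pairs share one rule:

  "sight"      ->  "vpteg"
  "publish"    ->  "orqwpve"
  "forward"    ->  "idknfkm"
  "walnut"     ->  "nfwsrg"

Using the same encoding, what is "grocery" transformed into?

s(18)→v(21) and i(8)→p(15) fit y≡11x+5 (mod 26); the inverse of 11 mod 26 is 19. Each letter's alphabet position (a=0..z=25) is mapped through 11·x+5 mod 26 — an affine cipher.
On grocery: g(6)→11·6+5≡19=t; r(17)→11·17+5≡10=k; o(14)→11·14+5≡3=d; c(2)→11·2+5≡1=b; e(4)→11·4+5≡23=x; r(17)→11·17+5≡10=k; y(24)→11·24+5≡9=j (all mod 26).

tkdbxkj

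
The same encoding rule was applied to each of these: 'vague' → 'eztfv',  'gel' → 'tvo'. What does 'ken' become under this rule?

pvm

Each pair mirrors across the alphabet (v↔e, a↔z, g↔t): positions sum to 25. Letters are reflected about the middle of the alphabet (position → 25−position): Atbash.
On ken: k↔p, e↔v, n↔m.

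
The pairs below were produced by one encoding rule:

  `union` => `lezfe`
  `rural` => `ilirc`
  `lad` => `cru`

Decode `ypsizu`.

hybrid

Compare letters: u→l is +17, n→e is +17, i→z is +17 — a constant shift. Each letter is shifted forward by 17 in the alphabet (a Caesar shift of +17).
Undoing it on ypsizu: y−17=h, p−17=y, s−17=b, i−17=r, z−17=i, u−17=d.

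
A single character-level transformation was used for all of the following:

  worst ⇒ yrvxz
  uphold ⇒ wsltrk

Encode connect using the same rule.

errskjb

In worst: w→y is +2, o→r is +3, r→v is +4, s→x is +5 — the shift increases by 1 each position. Each letter shifts forward by (position + 2), i.e. 2, 3, 4, … — the shift grows by one for each successive letter.
Applying it to connect: c+2=e, o+3=r, n+4=r, n+5=s, e+6=k, c+7=j, t+8=b.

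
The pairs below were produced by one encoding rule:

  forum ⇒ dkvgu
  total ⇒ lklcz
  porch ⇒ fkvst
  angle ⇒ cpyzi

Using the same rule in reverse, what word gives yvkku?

groom

f(5)→d(3) and o(14)→k(10) fit y≡21x+2 (mod 26); the inverse of 21 mod 26 is 5. Each letter's alphabet position (a=0..z=25) is mapped through 21·x+2 mod 26 — an affine cipher.
Reversing it on yvkku: y(24)→5·(24−2)≡6=g; v(21)→5·(21−2)≡17=r; k(10)→5·(10−2)≡14=o; k(10)→5·(10−2)≡14=o; u(20)→5·(20−2)≡12=m (all mod 26).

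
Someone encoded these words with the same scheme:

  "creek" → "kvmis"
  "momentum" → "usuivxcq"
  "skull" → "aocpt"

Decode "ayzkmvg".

surgery

Shifts by position in creek: pos 0: c→k (+8), pos 1: r→v (+4), pos 2: e→m (+8), pos 3: e→i (+4) — repeating every 2. A repeating key of period 2 is used — shifts +8, +4 over and over.
Decoding ayzkmvg: a−8=s, y−4=u, z−8=r, k−4=g, m−8=e, v−4=r, g−8=y.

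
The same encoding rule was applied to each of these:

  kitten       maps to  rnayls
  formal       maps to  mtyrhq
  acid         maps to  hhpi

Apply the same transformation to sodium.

Shifts by position in kitten: pos 0: k→r (+7), pos 1: i→n (+5), pos 2: t→a (+7), pos 3: t→y (+5) — repeating every 2. A repeating key of period 2 is used — shifts +7, +5 over and over.
Applying it to sodium: s+7=z, o+5=t, d+7=k, i+5=n, u+7=b, m+5=r.

ztknbr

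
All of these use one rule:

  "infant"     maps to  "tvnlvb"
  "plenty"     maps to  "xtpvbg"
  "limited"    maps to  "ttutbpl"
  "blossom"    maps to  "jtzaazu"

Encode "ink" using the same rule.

tvs

Two shifts are in play — +11 for a/e/i/o/u, +8 for every other letter.
For ink: i(vowel)+11=t, n(cons)+8=v, k(cons)+8=s.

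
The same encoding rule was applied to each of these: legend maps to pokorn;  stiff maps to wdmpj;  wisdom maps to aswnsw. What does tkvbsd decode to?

parrot

A repeating key of period 2 is used — shifts +4, +10 over and over.
Undoing it on tkvbsd: t−4=p, k−10=a, v−4=r, b−10=r, s−4=o, d−10=t.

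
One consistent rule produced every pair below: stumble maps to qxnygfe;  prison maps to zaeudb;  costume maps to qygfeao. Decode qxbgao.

The output letters match the input read backwards, each shifted +12: stumble reversed is elbmuts. Two steps: reverse the string, then apply a Caesar shift of +12.
Undoing it on qxbgao: shift back: q−12=e, x−12=l, b−12=p, g−12=u, a−12=o, o−12=c → elpuoc; then reverse → couple.

couple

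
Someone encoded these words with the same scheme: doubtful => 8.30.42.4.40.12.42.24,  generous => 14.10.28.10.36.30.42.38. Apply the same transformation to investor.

18.28.44.10.38.40.30.36

With a=1..z=26, the number is 2·pos.
On investor: i=9→18, n=14→28, v=22→44, e=5→10, s=19→38, t=20→40, o=15→30, r=18→36.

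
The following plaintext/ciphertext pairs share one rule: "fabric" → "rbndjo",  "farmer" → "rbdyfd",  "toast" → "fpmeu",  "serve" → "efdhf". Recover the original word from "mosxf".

Shifts by position in fabric: pos 0: f→r (+12), pos 1: a→b (+1), pos 2: b→n (+12), pos 3: r→d (+12), pos 4: i→j (+1), pos 5: c→o (+12) — repeating every 3. A repeating key of period 3 is used — shifts +12, +1, +12 over and over.
Undoing it on mosxf: m−12=a, o−1=n, s−12=g, x−12=l, f−1=e.

angle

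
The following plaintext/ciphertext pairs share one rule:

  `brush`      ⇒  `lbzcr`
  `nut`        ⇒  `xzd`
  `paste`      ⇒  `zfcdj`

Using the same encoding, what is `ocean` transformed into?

tmjfx

The shift depends on letter class: consonant b→l is +10, but vowel u→z is +5. Two shifts are in play — +5 for a/e/i/o/u, +10 for every other letter.
For ocean: o(vowel)+5=t, c(cons)+10=m, e(vowel)+5=j, a(vowel)+5=f, n(cons)+10=x.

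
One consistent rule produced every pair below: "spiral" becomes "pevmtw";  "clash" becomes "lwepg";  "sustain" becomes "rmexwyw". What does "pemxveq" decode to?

Two steps: reverse the string, then apply a Caesar shift of +4.
Undoing it on pemxveq: shift back: p−4=l, e−4=a, m−4=i, x−4=t, v−4=r, e−4=a, q−4=m → laitram; then reverse → martial.

martial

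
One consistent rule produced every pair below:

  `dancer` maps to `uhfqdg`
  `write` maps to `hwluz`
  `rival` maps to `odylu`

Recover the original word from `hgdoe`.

blade

The output letters match the input read backwards, each shifted +3: dancer reversed is recnad. Read the word backwards and shift each letter +3.
Undoing it on hgdoe: shift back: h−3=e, g−3=d, d−3=a, o−3=l, e−3=b → edalb; then reverse → blade.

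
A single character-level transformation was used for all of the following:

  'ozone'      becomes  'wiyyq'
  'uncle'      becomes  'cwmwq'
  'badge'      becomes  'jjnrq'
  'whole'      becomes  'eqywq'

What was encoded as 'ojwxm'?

Each letter shifts forward by (position + 8), i.e. 8, 9, 10, … — the shift grows by one for each successive letter.
Undoing it on ojwxm: o−8=g, j−9=a, w−10=m, x−11=m, m−12=a.

gamma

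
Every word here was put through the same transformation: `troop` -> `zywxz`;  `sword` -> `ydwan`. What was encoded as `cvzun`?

world

In troop: t→z is +6, r→y is +7, o→w is +8, o→x is +9 — the shift increases by 1 each position. Letter i (0-indexed) is shifted by i+6, so successive shifts are 6, 7, 8, ….
Undoing it on cvzun: c−6=w, v−7=o, z−8=r, u−9=l, n−10=d.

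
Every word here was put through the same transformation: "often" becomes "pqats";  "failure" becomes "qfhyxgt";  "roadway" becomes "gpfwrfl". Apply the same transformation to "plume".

myxvt

Each letter's alphabet position (a=0..z=25) is mapped through 23·x+5 mod 26 — an affine cipher.
On plume: p(15)→23·15+5≡12=m; l(11)→23·11+5≡24=y; u(20)→23·20+5≡23=x; m(12)→23·12+5≡21=v; e(4)→23·4+5≡19=t (all mod 26).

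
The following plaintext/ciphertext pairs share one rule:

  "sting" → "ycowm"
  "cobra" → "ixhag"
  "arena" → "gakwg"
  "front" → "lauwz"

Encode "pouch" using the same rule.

Shifts by position in sting: pos 0: s→y (+6), pos 1: t→c (+9), pos 2: i→o (+6), pos 3: n→w (+9) — repeating every 2. It's a Vigenère-style cipher with numeric key [6,9]: position i shifts by key[i mod 2].
Applying it to pouch: p+6=v, o+9=x, u+6=a, c+9=l, h+6=n.

vxaln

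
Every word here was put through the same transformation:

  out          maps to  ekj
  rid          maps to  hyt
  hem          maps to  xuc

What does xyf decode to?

hip

It's a constant shift of +16 (ROT16).
Reversing it on xyf: x−16=h, y−16=i, f−16=p.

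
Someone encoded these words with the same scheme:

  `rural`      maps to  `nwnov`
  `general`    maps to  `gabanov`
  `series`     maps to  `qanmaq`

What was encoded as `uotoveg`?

This is an affine cipher: with a=0,…,z=25, each position x becomes (3x+14) mod 26.
Undoing it on uotoveg: u(20)→9·(20−14)≡2=c; o(14)→9·(14−14)≡0=a; t(19)→9·(19−14)≡19=t; o(14)→9·(14−14)≡0=a; v(21)→9·(21−14)≡11=l; e(4)→9·(4−14)≡14=o; g(6)→9·(6−14)≡6=g (all mod 26).

catalog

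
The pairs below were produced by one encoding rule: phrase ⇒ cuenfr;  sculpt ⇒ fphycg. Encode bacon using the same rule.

Each letter is shifted forward by 13 in the alphabet (a Caesar shift of +13).
Applying it to bacon: b+13=o, a+13=n, c+13=p, o+13=b, n+13=a.

onpba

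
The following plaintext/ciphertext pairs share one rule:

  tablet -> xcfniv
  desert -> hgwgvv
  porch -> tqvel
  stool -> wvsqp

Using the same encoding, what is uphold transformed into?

yrlqpf

It's a Vigenère-style cipher with numeric key [4,2]: position i shifts by key[i mod 2].
For uphold: u+4=y, p+2=r, h+4=l, o+2=q, l+4=p, d+2=f.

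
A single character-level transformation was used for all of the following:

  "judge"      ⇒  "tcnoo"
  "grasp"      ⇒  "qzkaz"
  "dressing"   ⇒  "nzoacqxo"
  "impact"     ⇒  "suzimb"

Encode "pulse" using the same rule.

zcvao

Shifts by position in judge: pos 0: j→t (+10), pos 1: u→c (+8), pos 2: d→n (+10), pos 3: g→o (+8) — repeating every 2. The shifts repeat in a cycle of length 2: positions 0,1,… shift by +10, +8, then the pattern repeats.
For pulse: p+10=z, u+8=c, l+10=v, s+8=a, e+10=o.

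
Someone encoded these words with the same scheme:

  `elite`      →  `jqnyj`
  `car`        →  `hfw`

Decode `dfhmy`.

yacht

Compare letters: e→j is +5, l→q is +5, i→n is +5 — a constant shift. Every letter moves 5 places later in the alphabet, wrapping around z→a.
Decoding dfhmy: d−5=y, f−5=a, h−5=c, m−5=h, y−5=t.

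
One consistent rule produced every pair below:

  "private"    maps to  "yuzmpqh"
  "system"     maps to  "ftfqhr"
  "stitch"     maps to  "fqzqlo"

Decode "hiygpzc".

explain

p(15)→y(24) and r(17)→u(20) fit y≡11x+15 (mod 26); the inverse of 11 mod 26 is 19. Treating letters as 0–25, the rule is x ↦ 11x + 15 (mod 26).
Decoding hiygpzc: h(7)→19·(7−15)≡4=e; i(8)→19·(8−15)≡23=x; y(24)→19·(24−15)≡15=p; g(6)→19·(6−15)≡11=l; p(15)→19·(15−15)≡0=a; z(25)→19·(25−15)≡8=i; c(2)→19·(2−15)≡13=n (all mod 26).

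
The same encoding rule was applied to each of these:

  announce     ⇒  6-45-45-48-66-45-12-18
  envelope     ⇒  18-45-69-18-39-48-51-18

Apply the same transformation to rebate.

57-18-9-6-63-18

Each letter becomes 3×(its alphabet position, a=1..z=26) + 3.
For rebate: r=18→57, e=5→18, b=2→9, a=1→6, t=20→63, e=5→18.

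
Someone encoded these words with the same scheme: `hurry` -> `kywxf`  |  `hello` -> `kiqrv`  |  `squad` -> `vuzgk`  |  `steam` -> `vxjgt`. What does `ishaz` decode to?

In hurry: h→k is +3, u→y is +4, r→w is +5, r→x is +6 — the shift increases by 1 each position. Each letter shifts forward by (position + 3), i.e. 3, 4, 5, … — the shift grows by one for each successive letter.
Undoing it on ishaz: i−3=f, s−4=o, h−5=c, a−6=u, z−7=s.

focus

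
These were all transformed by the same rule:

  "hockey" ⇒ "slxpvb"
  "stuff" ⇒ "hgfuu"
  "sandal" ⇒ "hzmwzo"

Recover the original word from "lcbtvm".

oxygen

Letters are reflected about the middle of the alphabet (position → 25−position): Atbash.
Undoing it on lcbtvm: l↔o, c↔x, b↔y, t↔g, v↔e, m↔n.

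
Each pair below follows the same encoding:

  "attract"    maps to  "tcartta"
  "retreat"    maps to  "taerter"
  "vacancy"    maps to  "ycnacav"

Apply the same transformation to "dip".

pid

The output letters match the input read backwards: attract reversed is tcartta. It's just the letters in reverse order.
Applying it to dip: reverse → pid.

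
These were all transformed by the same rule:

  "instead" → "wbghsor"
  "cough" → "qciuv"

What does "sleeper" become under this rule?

Compare letters: i→w is +14, n→b is +14, s→g is +14 — a constant shift. It's a constant shift of +14 (ROT14).
Applying it to sleeper: s+14=g, l+14=z, e+14=s, e+14=s, p+14=d, e+14=s, r+14=f.

gzssdsf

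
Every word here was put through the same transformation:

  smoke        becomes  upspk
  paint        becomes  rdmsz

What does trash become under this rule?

The shift increases by 1 at each position, starting from +2: 2, 3, 4, ….
On trash: t+2=v, r+3=u, a+4=e, s+5=x, h+6=n.

vuexn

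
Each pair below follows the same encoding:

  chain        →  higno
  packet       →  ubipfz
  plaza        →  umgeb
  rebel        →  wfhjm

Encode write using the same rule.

It's a Vigenère-style cipher with numeric key [5,1,6]: position i shifts by key[i mod 3].
On write: w+5=b, r+1=s, i+6=o, t+5=y, e+1=f.

bsoyf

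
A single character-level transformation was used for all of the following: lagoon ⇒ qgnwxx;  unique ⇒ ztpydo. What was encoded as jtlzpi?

energy

In lagoon: l→q is +5, a→g is +6, g→n is +7, o→w is +8 — the shift increases by 1 each position. Letter i (0-indexed) is shifted by i+5, so successive shifts are 5, 6, 7, ….
Reversing it on jtlzpi: j−5=e, t−6=n, l−7=e, z−8=r, p−9=g, i−10=y.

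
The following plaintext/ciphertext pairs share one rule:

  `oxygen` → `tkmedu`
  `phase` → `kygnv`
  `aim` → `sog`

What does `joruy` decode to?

solid

The output letters match the input read backwards, each shifted +6: oxygen reversed is negyxo. The word is reversed, then every letter is shifted forward by 6.
Undoing it on joruy: shift back: j−6=d, o−6=i, r−6=l, u−6=o, y−6=s → dilos; then reverse → solid.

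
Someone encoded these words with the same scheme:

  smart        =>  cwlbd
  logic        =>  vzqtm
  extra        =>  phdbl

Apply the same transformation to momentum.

The shift depends on letter class: consonant s→c is +10, but vowel a→l is +11. Vowels shift forward by 11 and consonants shift forward by 10.
For momentum: m(cons)+10=w, o(vowel)+11=z, m(cons)+10=w, e(vowel)+11=p, n(cons)+10=x, t(cons)+10=d, u(vowel)+11=f, m(cons)+10=w.

wzwpxdfw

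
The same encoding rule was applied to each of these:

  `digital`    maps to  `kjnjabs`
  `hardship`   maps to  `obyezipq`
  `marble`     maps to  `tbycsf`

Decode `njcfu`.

The shifts repeat in a cycle of length 2: positions 0,1,… shift by +7, +1, then the pattern repeats.
Undoing it on njcfu: n−7=g, j−1=i, c−7=v, f−1=e, u−7=n.

given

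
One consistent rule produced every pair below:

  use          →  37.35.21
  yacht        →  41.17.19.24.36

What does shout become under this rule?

35.24.31.37.36

Each letter is replaced by its alphabet position (a=1..z=26) + 16.
On shout: s=19→35, h=8→24, o=15→31, u=21→37, t=20→36.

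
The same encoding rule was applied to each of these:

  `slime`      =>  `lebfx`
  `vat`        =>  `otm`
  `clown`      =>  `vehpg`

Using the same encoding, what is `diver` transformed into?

Compare letters: s→l is +19, l→e is +19, i→b is +19 — a constant shift. This is a Caesar cipher with shift 19.
Applying it to diver: d+19=w, i+19=b, v+19=o, e+19=x, r+19=k.

wboxk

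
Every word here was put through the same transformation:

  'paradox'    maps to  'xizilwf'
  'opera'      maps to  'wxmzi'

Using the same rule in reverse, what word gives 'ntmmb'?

fleet

Compare letters: p→x is +8, a→i is +8, r→z is +8 — a constant shift. This is a Caesar cipher with shift 8.
Undoing it on ntmmb: n−8=f, t−8=l, m−8=e, m−8=e, b−8=t.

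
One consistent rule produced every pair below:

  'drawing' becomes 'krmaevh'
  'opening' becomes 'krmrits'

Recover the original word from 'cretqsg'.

company

The output letters match the input read backwards, each shifted +4: drawing reversed is gniward. Two steps: reverse the string, then apply a Caesar shift of +4.
Undoing it on cretqsg: shift back: c−4=y, r−4=n, e−4=a, t−4=p, q−4=m, s−4=o, g−4=c → ynapmoc; then reverse → company.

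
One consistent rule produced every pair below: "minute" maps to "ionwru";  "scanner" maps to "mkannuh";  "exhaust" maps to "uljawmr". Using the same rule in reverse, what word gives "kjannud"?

channel

m(12)→i(8) and i(8)→o(14) fit y≡5x+0 (mod 26); the inverse of 5 mod 26 is 21. Each letter's alphabet position (a=0..z=25) is mapped through 5·x+0 mod 26 — an affine cipher.
Decoding kjannud: k(10)→21·(10−0)≡2=c; j(9)→21·(9−0)≡7=h; a(0)→21·(0−0)≡0=a; n(13)→21·(13−0)≡13=n; n(13)→21·(13−0)≡13=n; u(20)→21·(20−0)≡4=e; d(3)→21·(3−0)≡11=l (all mod 26).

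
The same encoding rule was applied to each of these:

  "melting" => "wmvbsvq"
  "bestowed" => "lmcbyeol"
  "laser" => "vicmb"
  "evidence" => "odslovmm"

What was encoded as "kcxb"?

Shifts by position in melting: pos 0: m→w (+10), pos 1: e→m (+8), pos 2: l→v (+10), pos 3: t→b (+8) — repeating every 2. It's a Vigenère-style cipher with numeric key [10,8]: position i shifts by key[i mod 2].
Reversing it on kcxb: k−10=a, c−8=u, x−10=n, b−8=t.

aunt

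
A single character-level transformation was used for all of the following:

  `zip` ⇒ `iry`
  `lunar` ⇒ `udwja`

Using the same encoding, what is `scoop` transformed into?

Compare letters: z→i is +9, i→r is +9, p→y is +9 — a constant shift. Each letter is shifted forward by 9 in the alphabet (a Caesar shift of +9).
Applying it to scoop: s+9=b, c+9=l, o+9=x, o+9=x, p+9=y.

blxxy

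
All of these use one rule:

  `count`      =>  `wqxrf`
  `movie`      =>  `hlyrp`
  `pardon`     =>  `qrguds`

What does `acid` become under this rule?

Read the word backwards and shift each letter +3.
Applying it to acid: reverse → dica; then shift: d+3=g, i+3=l, c+3=f, a+3=d.

glfd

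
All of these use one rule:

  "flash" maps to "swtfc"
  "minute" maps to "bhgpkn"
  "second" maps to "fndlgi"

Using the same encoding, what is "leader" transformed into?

Treating letters as 0–25, the rule is x ↦ 5x + 19 (mod 26).
On leader: l(11)→5·11+19≡22=w; e(4)→5·4+19≡13=n; a(0)→5·0+19≡19=t; d(3)→5·3+19≡8=i; e(4)→5·4+19≡13=n; r(17)→5·17+19≡0=a (all mod 26).

wntina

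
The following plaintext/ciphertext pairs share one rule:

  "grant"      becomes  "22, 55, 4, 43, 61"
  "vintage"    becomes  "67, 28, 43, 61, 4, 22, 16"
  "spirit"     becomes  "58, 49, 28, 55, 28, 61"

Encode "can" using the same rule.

10, 4, 43

With a=1..z=26, the number is 3·pos + 1.
On can: c=3→10, a=1→4, n=14→43.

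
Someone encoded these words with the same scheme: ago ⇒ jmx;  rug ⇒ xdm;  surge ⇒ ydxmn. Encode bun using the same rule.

hdt

The rule splits by letter class: vowels +9, consonants +6.
On bun: b(cons)+6=h, u(vowel)+9=d, n(cons)+6=t.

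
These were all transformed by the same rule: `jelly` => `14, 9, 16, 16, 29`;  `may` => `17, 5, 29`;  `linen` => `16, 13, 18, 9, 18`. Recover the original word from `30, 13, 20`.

Each letter is replaced by its alphabet position (a=1..z=26) + 4.
Undoing it on 30, 13, 20: 30→(30−4)÷1=26=z, 13→(13−4)÷1=9=i, 20→(20−4)÷1=16=p.

zip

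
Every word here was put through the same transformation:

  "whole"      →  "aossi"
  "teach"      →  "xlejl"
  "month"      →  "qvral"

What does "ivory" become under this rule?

mcsyc

A repeating key of period 2 is used — shifts +4, +7 over and over.
On ivory: i+4=m, v+7=c, o+4=s, r+7=y, y+4=c.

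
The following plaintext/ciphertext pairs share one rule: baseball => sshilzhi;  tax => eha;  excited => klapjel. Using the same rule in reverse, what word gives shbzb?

usual

Read the word backwards and shift each letter +7.
Decoding shbzb: shift back: s−7=l, h−7=a, b−7=u, z−7=s, b−7=u → lausu; then reverse → usual.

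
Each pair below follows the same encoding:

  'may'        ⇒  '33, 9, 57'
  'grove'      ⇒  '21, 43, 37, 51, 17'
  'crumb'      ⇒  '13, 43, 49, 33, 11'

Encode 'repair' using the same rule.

43, 17, 39, 9, 25, 43

m(#13)→33 and a(#1)→9: differences scale by 2, so n = 2·pos + 7. Each letter becomes 2×(its alphabet position, a=1..z=26) + 7.
Applying it to repair: r=18→43, e=5→17, p=16→39, a=1→9, i=9→25, r=18→43.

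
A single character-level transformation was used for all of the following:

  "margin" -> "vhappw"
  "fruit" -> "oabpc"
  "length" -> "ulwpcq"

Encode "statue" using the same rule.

bchcbl

The shift depends on letter class: consonant m→v is +9, but vowel a→h is +7. Two shifts are in play — +7 for a/e/i/o/u, +9 for every other letter.
For statue: s(cons)+9=b, t(cons)+9=c, a(vowel)+7=h, t(cons)+9=c, u(vowel)+7=b, e(vowel)+7=l.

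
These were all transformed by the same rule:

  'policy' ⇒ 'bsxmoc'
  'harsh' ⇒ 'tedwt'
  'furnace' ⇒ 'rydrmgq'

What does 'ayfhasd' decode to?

outdoor

It's a Vigenère-style cipher with numeric key [12,4]: position i shifts by key[i mod 2].
Decoding ayfhasd: a−12=o, y−4=u, f−12=t, h−4=d, a−12=o, s−4=o, d−12=r.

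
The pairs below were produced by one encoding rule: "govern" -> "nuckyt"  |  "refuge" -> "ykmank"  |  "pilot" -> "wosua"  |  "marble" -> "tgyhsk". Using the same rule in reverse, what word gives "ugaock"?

The shifts repeat in a cycle of length 2: positions 0,1,… shift by +7, +6, then the pattern repeats.
Decoding ugaock: u−7=n, g−6=a, a−7=t, o−6=i, c−7=v, k−6=e.

native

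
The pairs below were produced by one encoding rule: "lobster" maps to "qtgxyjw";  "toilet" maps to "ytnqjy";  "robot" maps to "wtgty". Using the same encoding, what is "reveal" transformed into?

wjajfq

Compare letters: l→q is +5, o→t is +5, b→g is +5 — a constant shift. This is a Caesar cipher with shift 5.
Applying it to reveal: r+5=w, e+5=j, v+5=a, e+5=j, a+5=f, l+5=q.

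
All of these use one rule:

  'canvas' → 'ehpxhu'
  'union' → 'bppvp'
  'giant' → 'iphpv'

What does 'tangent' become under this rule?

vhpilpv

The shift depends on letter class: consonant c→e is +2, but vowel a→h is +7. Vowels shift forward by 7 and consonants shift forward by 2.
Applying it to tangent: t(cons)+2=v, a(vowel)+7=h, n(cons)+2=p, g(cons)+2=i, e(vowel)+7=l, n(cons)+2=p, t(cons)+2=v.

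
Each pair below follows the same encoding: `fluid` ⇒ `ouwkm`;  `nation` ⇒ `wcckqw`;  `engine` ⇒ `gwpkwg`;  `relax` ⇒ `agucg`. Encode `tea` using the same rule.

cgc

The shift depends on letter class: consonant f→o is +9, but vowel u→w is +2. Two shifts are in play — +2 for a/e/i/o/u, +9 for every other letter.
For tea: t(cons)+9=c, e(vowel)+2=g, a(vowel)+2=c.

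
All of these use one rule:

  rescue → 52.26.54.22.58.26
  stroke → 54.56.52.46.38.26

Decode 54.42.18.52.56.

smart

r(#18)→52 and e(#5)→26: differences scale by 2, so n = 2·pos + 16. The formula is n = 2×(alphabet index, a=1) + 16.
Decoding 54.42.18.52.56: 54→(54−16)÷2=19=s, 42→(42−16)÷2=13=m, 18→(18−16)÷2=1=a, 52→(52−16)÷2=18=r, 56→(56−16)÷2=20=t.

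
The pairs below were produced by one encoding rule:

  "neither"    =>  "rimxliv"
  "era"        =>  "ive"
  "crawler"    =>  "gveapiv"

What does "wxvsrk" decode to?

strong

Compare letters: n→r is +4, e→i is +4, i→m is +4 — a constant shift. Every letter moves 4 places later in the alphabet, wrapping around z→a.
Reversing it on wxvsrk: w−4=s, x−4=t, v−4=r, s−4=o, r−4=n, k−4=g.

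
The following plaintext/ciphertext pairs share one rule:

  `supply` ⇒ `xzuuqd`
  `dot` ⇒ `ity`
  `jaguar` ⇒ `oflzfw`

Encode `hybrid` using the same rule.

Compare letters: s→x is +5, u→z is +5, p→u is +5 — a constant shift. Each letter is shifted forward by 5 in the alphabet (a Caesar shift of +5).
Applying it to hybrid: h+5=m, y+5=d, b+5=g, r+5=w, i+5=n, d+5=i.

mdgwni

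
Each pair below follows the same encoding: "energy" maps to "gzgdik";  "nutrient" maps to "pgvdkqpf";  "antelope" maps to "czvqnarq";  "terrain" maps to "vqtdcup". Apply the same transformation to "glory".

ixqda

Shifts by position in energy: pos 0: e→g (+2), pos 1: n→z (+12), pos 2: e→g (+2), pos 3: r→d (+12) — repeating every 2. It's a Vigenère-style cipher with numeric key [2,12]: position i shifts by key[i mod 2].
For glory: g+2=i, l+12=x, o+2=q, r+12=d, y+2=a.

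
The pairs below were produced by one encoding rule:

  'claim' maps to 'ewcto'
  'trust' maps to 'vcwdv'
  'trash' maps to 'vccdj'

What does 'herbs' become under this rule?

jptmu

Shifts by position in claim: pos 0: c→e (+2), pos 1: l→w (+11), pos 2: a→c (+2), pos 3: i→t (+11) — repeating every 2. The shifts repeat in a cycle of length 2: positions 0,1,… shift by +2, +11, then the pattern repeats.
On herbs: h+2=j, e+11=p, r+2=t, b+11=m, s+2=u.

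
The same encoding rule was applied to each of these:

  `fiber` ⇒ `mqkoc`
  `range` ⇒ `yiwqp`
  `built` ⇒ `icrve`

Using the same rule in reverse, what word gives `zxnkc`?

In fiber: f→m is +7, i→q is +8, b→k is +9, e→o is +10 — the shift increases by 1 each position. Each letter shifts forward by (position + 7), i.e. 7, 8, 9, … — the shift grows by one for each successive letter.
Reversing it on zxnkc: z−7=s, x−8=p, n−9=e, k−10=a, c−11=r.

spear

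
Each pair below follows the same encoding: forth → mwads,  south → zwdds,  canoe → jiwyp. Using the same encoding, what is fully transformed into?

mcuvj

In forth: f→m is +7, o→w is +8, r→a is +9, t→d is +10 — the shift increases by 1 each position. The shift increases by 1 at each position, starting from +7: 7, 8, 9, ….
Applying it to fully: f+7=m, u+8=c, l+9=u, l+10=v, y+11=j.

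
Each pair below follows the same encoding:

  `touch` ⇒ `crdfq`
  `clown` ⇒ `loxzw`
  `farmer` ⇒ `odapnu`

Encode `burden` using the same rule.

Shifts by position in touch: pos 0: t→c (+9), pos 1: o→r (+3), pos 2: u→d (+9), pos 3: c→f (+3) — repeating every 2. It's a Vigenère-style cipher with numeric key [9,3]: position i shifts by key[i mod 2].
For burden: b+9=k, u+3=x, r+9=a, d+3=g, e+9=n, n+3=q.

kxagnq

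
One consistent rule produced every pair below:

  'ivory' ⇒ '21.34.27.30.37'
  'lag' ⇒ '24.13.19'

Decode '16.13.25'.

i is letter #9 and maps to 21: an offset of 12. Each letter is replaced by its alphabet position (a=1..z=26) + 12.
Undoing it on 16.13.25: 16→(16−12)÷1=4=d, 13→(13−12)÷1=1=a, 25→(25−12)÷1=13=m.

dam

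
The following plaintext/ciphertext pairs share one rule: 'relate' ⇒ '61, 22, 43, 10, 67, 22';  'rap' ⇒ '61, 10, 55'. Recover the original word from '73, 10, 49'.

With a=1..z=26, the number is 3·pos + 7.
Reversing it on 73, 10, 49: 73→(73−7)÷3=22=v, 10→(10−7)÷3=1=a, 49→(49−7)÷3=14=n.

van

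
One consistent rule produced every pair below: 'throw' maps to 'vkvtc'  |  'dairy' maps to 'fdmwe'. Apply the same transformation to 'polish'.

In throw: t→v is +2, h→k is +3, r→v is +4, o→t is +5 — the shift increases by 1 each position. Each letter shifts forward by (position + 2), i.e. 2, 3, 4, … — the shift grows by one for each successive letter.
Applying it to polish: p+2=r, o+3=r, l+4=p, i+5=n, s+6=y, h+7=o.

rrpnyo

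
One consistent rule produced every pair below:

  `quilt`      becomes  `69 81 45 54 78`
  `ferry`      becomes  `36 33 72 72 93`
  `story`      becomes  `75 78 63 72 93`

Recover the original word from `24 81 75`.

q(#17)→69 and u(#21)→81: differences scale by 3, so n = 3·pos + 18. Each letter becomes 3×(its alphabet position, a=1..z=26) + 18.
Reversing it on 24 81 75: 24→(24−18)÷3=2=b, 81→(81−18)÷3=21=u, 75→(75−18)÷3=19=s.

bus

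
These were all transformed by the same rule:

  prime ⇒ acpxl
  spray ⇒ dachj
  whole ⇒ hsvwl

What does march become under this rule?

Vowels shift forward by 7 and consonants shift forward by 11.
For march: m(cons)+11=x, a(vowel)+7=h, r(cons)+11=c, c(cons)+11=n, h(cons)+11=s.

xhcns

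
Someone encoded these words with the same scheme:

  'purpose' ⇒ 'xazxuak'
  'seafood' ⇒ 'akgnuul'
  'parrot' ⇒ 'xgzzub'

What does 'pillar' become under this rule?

The shift depends on letter class: consonant p→x is +8, but vowel u→a is +6. Two shifts are in play — +6 for a/e/i/o/u, +8 for every other letter.
On pillar: p(cons)+8=x, i(vowel)+6=o, l(cons)+8=t, l(cons)+8=t, a(vowel)+6=g, r(cons)+8=z.

xottgz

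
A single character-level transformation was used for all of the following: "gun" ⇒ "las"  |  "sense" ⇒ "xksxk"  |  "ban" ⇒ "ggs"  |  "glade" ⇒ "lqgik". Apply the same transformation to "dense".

The shift depends on letter class: consonant g→l is +5, but vowel u→a is +6. Two shifts are in play — +6 for a/e/i/o/u, +5 for every other letter.
On dense: d(cons)+5=i, e(vowel)+6=k, n(cons)+5=s, s(cons)+5=x, e(vowel)+6=k.

iksxk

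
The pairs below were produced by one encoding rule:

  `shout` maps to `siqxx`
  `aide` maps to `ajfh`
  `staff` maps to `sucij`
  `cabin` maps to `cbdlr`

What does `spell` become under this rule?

The shift increases by 1 at each position, starting from +0: 0, 1, 2, ….
On spell: s+0=s, p+1=q, e+2=g, l+3=o, l+4=p.

sqgop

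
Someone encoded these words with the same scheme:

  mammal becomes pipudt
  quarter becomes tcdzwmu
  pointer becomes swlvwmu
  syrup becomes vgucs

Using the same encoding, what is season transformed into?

vmdarv

Shifts by position in mammal: pos 0: m→p (+3), pos 1: a→i (+8), pos 2: m→p (+3), pos 3: m→u (+8) — repeating every 2. The shifts repeat in a cycle of length 2: positions 0,1,… shift by +3, +8, then the pattern repeats.
For season: s+3=v, e+8=m, a+3=d, s+8=a, o+3=r, n+8=v.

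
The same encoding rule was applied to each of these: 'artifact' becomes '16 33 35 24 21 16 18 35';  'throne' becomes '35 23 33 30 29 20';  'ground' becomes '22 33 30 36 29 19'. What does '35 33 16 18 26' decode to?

track

a is letter #1 and maps to 16: an offset of 15. Each letter is replaced by its alphabet position (a=1..z=26) + 15.
Undoing it on 35 33 16 18 26: 35→(35−15)÷1=20=t, 33→(33−15)÷1=18=r, 16→(16−15)÷1=1=a, 18→(18−15)÷1=3=c, 26→(26−15)÷1=11=k.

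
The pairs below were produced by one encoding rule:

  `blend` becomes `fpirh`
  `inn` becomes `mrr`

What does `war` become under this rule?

Compare letters: b→f is +4, l→p is +4, e→i is +4 — a constant shift. This is a Caesar cipher with shift 4.
On war: w+4=a, a+4=e, r+4=v.

aev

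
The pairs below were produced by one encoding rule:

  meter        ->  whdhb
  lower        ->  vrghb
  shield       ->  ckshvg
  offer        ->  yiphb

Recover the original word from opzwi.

Shifts by position in meter: pos 0: m→w (+10), pos 1: e→h (+3), pos 2: t→d (+10), pos 3: e→h (+3) — repeating every 2. It's a Vigenère-style cipher with numeric key [10,3]: position i shifts by key[i mod 2].
Reversing it on opzwi: o−10=e, p−3=m, z−10=p, w−3=t, i−10=y.

empty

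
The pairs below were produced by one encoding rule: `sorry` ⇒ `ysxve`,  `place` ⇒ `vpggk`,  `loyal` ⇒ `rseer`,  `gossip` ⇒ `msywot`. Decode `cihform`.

A repeating key of period 2 is used — shifts +6, +4 over and over.
Decoding cihform: c−6=w, i−4=e, h−6=b, f−4=b, o−6=i, r−4=n, m−6=g.

webbing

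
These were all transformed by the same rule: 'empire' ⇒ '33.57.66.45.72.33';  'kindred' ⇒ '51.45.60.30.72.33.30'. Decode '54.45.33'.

lie

e(#5)→33 and m(#13)→57: differences scale by 3, so n = 3·pos + 18. The formula is n = 3×(alphabet index, a=1) + 18.
Undoing it on 54.45.33: 54→(54−18)÷3=12=l, 45→(45−18)÷3=9=i, 33→(33−18)÷3=5=e.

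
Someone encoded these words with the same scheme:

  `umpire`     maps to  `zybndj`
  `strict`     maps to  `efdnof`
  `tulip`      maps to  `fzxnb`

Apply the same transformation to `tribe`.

fdnnj

The shift depends on letter class: consonant m→y is +12, but vowel u→z is +5. The rule splits by letter class: vowels +5, consonants +12.
For tribe: t(cons)+12=f, r(cons)+12=d, i(vowel)+5=n, b(cons)+12=n, e(vowel)+5=j.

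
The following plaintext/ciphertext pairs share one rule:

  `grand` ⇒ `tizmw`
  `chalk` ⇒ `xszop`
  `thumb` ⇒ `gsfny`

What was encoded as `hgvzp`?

Each pair mirrors across the alphabet (g↔t, r↔i, a↔z): positions sum to 25. This is the alphabet-reversal cipher (Atbash): a becomes z, b becomes y, etc.
Undoing it on hgvzp: h↔s, g↔t, v↔e, z↔a, p↔k.

steak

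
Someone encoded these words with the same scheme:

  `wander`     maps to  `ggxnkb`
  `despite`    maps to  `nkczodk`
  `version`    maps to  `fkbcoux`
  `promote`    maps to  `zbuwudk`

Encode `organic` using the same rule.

The rule splits by letter class: vowels +6, consonants +10.
On organic: o(vowel)+6=u, r(cons)+10=b, g(cons)+10=q, a(vowel)+6=g, n(cons)+10=x, i(vowel)+6=o, c(cons)+10=m.

ubqgxom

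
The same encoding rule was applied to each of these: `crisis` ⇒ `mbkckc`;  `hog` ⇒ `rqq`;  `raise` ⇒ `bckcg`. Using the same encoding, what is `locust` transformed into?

vqmwcd

The shift depends on letter class: consonant c→m is +10, but vowel i→k is +2. Vowels shift forward by 2 and consonants shift forward by 10.
On locust: l(cons)+10=v, o(vowel)+2=q, c(cons)+10=m, u(vowel)+2=w, s(cons)+10=c, t(cons)+10=d.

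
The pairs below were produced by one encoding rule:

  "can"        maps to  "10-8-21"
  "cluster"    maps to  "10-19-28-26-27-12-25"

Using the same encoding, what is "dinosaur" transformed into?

c is letter #3 and maps to 10: an offset of 7. The number is (letter's place in the alphabet, a=1) + 7.
Applying it to dinosaur: d=4→11, i=9→16, n=14→21, o=15→22, s=19→26, a=1→8, u=21→28, r=18→25.

11-16-21-22-26-8-28-25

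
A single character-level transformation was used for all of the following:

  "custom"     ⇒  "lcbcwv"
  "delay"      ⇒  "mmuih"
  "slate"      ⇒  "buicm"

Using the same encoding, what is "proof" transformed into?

The shift depends on letter class: consonant c→l is +9, but vowel u→c is +8. Vowels shift forward by 8 and consonants shift forward by 9.
Applying it to proof: p(cons)+9=y, r(cons)+9=a, o(vowel)+8=w, o(vowel)+8=w, f(cons)+9=o.

yawwo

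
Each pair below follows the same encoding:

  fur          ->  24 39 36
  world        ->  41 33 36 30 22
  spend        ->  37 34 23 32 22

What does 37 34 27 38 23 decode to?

spite

f is letter #6 and maps to 24: an offset of 18. Each letter is replaced by its alphabet position (a=1..z=26) + 18.
Decoding 37 34 27 38 23: 37→(37−18)÷1=19=s, 34→(34−18)÷1=16=p, 27→(27−18)÷1=9=i, 38→(38−18)÷1=20=t, 23→(23−18)÷1=5=e.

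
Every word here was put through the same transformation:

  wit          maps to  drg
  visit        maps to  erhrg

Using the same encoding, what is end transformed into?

vmw

Each pair mirrors across the alphabet (w↔d, i↔r, t↔g): positions sum to 25. This is the alphabet-reversal cipher (Atbash): a becomes z, b becomes y, etc.
Applying it to end: e↔v, n↔m, d↔w.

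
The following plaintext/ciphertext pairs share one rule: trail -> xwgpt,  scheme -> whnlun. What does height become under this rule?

ljonpc

In trail: t→x is +4, r→w is +5, a→g is +6, i→p is +7 — the shift increases by 1 each position. Letter i (0-indexed) is shifted by i+4, so successive shifts are 4, 5, 6, ….
On height: h+4=l, e+5=j, i+6=o, g+7=n, h+8=p, t+9=c.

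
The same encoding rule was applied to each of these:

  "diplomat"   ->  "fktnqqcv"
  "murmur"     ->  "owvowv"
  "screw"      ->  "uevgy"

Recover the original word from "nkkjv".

light

Shifts by position in diplomat: pos 0: d→f (+2), pos 1: i→k (+2), pos 2: p→t (+4), pos 3: l→n (+2), pos 4: o→q (+2), pos 5: m→q (+4) — repeating every 3. A repeating key of period 3 is used — shifts +2, +2, +4 over and over.
Decoding nkkjv: n−2=l, k−2=i, k−4=g, j−2=h, v−2=t.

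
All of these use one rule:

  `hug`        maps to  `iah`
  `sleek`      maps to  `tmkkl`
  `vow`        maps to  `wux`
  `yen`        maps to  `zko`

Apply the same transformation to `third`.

uiose

The shift depends on letter class: consonant h→i is +1, but vowel u→a is +6. Two shifts are in play — +6 for a/e/i/o/u, +1 for every other letter.
For third: t(cons)+1=u, h(cons)+1=i, i(vowel)+6=o, r(cons)+1=s, d(cons)+1=e.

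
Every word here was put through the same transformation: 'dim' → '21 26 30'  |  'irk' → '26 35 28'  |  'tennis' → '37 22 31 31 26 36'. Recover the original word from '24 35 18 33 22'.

d is letter #4 and maps to 21: an offset of 17. Each letter is replaced by its alphabet position (a=1..z=26) + 17.
Reversing it on 24 35 18 33 22: 24→(24−17)÷1=7=g, 35→(35−17)÷1=18=r, 18→(18−17)÷1=1=a, 33→(33−17)÷1=16=p, 22→(22−17)÷1=5=e.

grape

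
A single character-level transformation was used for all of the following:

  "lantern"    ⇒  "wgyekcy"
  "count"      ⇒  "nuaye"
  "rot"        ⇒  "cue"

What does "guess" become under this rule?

The shift depends on letter class: consonant l→w is +11, but vowel a→g is +6. Vowels shift forward by 6 and consonants shift forward by 11.
On guess: g(cons)+11=r, u(vowel)+6=a, e(vowel)+6=k, s(cons)+11=d, s(cons)+11=d.

rakdd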